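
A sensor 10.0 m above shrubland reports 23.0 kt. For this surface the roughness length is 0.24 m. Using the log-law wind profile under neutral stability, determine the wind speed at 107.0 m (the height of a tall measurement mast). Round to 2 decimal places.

37.62 kt

Log law: V(z) ∝ ln(z/z₀), so V₂/V₁ = ln(z₂/z₀) / ln(z₁/z₀).
ln(107.0/0.24) = 6.0999, ln(10.0/0.24) = 3.7297
V₂ = 23.0 × 6.0999/3.7297 = 23.0 × 1.6355 = 37.6166 kt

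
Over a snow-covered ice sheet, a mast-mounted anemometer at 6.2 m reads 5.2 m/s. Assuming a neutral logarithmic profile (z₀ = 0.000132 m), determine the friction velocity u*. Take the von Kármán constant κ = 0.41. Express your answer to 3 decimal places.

Log law: V(z) = (u*/κ) · ln(z/z₀) ⇒ u* = κ · V / ln(z/z₀)
u* = 0.41 × 5.2 / ln(6.2/0.000132) = 0.41 × 5.2 / 10.7573
   = 2.1320 / 10.7573 = 0.1982 m/s

u* ≈ 0.198 m/s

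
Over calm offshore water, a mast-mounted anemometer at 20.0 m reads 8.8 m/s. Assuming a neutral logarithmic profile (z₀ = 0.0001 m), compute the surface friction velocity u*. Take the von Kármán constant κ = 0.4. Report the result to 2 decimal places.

Log law: V(z) = (u*/κ) · ln(z/z₀) ⇒ u* = κ · V / ln(z/z₀)
u* = 0.4 × 8.8 / ln(20.0/0.0001) = 0.4 × 8.8 / 12.2061
   = 3.5200 / 12.2061 = 0.2884 m/s

u* ≈ 0.29 m/s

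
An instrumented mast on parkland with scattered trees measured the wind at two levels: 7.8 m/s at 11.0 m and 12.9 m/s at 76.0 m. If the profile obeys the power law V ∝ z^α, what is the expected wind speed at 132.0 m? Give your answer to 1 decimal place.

First find α: α = ln(V₂/V₁)/ln(z₂/z₁) = ln(12.9/7.8)/ln(76.0/11.0) = 0.50310/1.93284 = 0.2603
Extrapolate from 76.0 m to 132.0 m: V₃ = 12.9 × (132.0/76.0)^0.2603 = 12.9 × 1.1545 = 14.8935 m/s

14.9 m/s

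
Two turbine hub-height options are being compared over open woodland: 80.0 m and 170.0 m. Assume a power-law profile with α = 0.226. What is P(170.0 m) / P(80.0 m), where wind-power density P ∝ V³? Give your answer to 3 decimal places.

Speed ratio: V_B/V_A = (z_B/z_A)^α = (170.0/80.0)^0.226 = (2.1250)^0.226 = 1.18572
Power-density ratio: P_B/P_A = (V_B/V_A)³ = (1.18572)³ = 1.66705

1.667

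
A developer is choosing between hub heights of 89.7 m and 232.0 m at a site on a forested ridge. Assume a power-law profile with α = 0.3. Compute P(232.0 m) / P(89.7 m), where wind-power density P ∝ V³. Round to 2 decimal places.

Speed ratio: V_B/V_A = (z_B/z_A)^α = (232.0/89.7)^0.3 = (2.5864)^0.3 = 1.32987
Power-density ratio: P_B/P_A = (V_B/V_A)³ = (1.32987)³ = 2.35194

2.35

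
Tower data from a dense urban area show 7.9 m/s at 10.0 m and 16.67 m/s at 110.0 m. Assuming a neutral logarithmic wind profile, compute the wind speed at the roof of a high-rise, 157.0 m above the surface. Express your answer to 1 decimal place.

18.0 m/s

Log law: V ∝ ln(z/z₀). From the pair, with r = V₁/V₂ = 0.47391,
ln z₀ = (ln z₁ − r·ln z₂)/(1 − r) = (2.3026 − 0.47391×4.7005)/0.52609 = 0.1426 → z₀ = 1.153 m
V₃ = V₁ · ln(z₃/z₀)/ln(z₁/z₀) = 7.9 × 4.9137/2.1600 = 17.9712 m/s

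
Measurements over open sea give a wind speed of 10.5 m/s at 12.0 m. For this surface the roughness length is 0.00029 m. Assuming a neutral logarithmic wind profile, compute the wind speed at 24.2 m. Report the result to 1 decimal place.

11.2 m/s

Log law: V(z) ∝ ln(z/z₀), so V₂/V₁ = ln(z₂/z₀) / ln(z₁/z₀).
ln(24.2/0.00029) = 11.3320, ln(12.0/0.00029) = 10.6305
V₂ = 10.5 × 11.3320/10.6305 = 10.5 × 1.0660 = 11.1928 m/s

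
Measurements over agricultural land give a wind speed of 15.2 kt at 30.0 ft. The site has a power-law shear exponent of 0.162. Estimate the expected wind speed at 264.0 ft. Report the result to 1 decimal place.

21.6 kt

Power-law profile: V₂ = V₁ · (z₂/z₁)^α
V₂ = 15.2 × (264.0/30.0)^0.162 = 15.2 × (8.8000)^0.162
    = 15.2 × 1.4223 = 21.6197 kt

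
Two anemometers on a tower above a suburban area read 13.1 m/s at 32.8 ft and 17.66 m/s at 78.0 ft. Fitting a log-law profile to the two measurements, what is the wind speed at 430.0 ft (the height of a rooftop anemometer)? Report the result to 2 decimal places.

Log law: V ∝ ln(z/z₀). From the pair, with r = V₁/V₂ = 0.74179,
ln z₀ = (ln z₁ − r·ln z₂)/(1 − r) = (3.4904 − 0.74179×4.3567)/0.25821 = 1.0018 → z₀ = 2.723 ft
V₃ = V₁ · ln(z₃/z₀)/ln(z₁/z₀) = 13.1 × 5.0620/2.4887 = 26.6459 m/s

26.65 m/s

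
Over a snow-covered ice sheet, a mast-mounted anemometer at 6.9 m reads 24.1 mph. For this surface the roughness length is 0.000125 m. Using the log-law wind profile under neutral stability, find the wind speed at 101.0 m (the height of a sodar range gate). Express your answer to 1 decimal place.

30.0 mph

Log law: V(z) ∝ ln(z/z₀), so V₂/V₁ = ln(z₂/z₀) / ln(z₁/z₀).
ln(101.0/0.000125) = 13.6023, ln(6.9/0.000125) = 10.9187
V₂ = 24.1 × 13.6023/10.9187 = 24.1 × 1.2458 = 30.0233 mph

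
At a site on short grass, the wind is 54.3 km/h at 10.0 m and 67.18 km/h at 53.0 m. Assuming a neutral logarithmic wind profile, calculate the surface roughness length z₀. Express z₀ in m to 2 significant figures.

Log law: V(z) ∝ ln(z/z₀). With r = V₁/V₂ = 54.3/67.18 = 0.80828,
r · ln(z₂/z₀) = ln(z₁/z₀) ⇒ ln z₀ = (ln z₁ − r·ln z₂)/(1 − r)
ln z₀ = (2.30259 − 0.80828×3.97029) / 0.19172 = -4.7282
z₀ = exp(-4.7282) = 0.008842 m

z₀ ≈ 0.0088 m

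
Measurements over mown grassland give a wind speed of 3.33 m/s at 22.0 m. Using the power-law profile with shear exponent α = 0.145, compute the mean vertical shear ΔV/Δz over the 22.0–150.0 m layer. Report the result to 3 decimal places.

0.008 m/s/m

Power law: V₂ = V₁ · (z₂/z₁)^α = 3.33 × (6.8182)^0.145 = 4.3987 m/s
ΔV/Δz = (4.3987 − 3.33)/(150.0 − 22.0) = 1.0687/128.0000 = 0.00835 m/s/m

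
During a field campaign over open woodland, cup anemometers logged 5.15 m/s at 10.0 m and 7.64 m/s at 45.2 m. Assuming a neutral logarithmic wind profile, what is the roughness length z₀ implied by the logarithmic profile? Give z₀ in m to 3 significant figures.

Log law: V(z) ∝ ln(z/z₀). With r = V₁/V₂ = 5.15/7.64 = 0.67408,
r · ln(z₂/z₀) = ln(z₁/z₀) ⇒ ln z₀ = (ln z₁ − r·ln z₂)/(1 − r)
ln z₀ = (2.30259 − 0.67408×3.81110) / 0.32592 = -0.8174
z₀ = exp(-0.8174) = 0.4416 m

z₀ ≈ 0.442 m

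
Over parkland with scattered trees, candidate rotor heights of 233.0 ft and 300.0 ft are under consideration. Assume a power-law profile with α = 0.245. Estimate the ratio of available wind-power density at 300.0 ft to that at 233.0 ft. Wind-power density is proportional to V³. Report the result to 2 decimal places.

Speed ratio: V_B/V_A = (z_B/z_A)^α = (300.0/233.0)^0.245 = (1.2876)^0.245 = 1.06388
Power-density ratio: P_B/P_A = (V_B/V_A)³ = (1.06388)³ = 1.20414

1.20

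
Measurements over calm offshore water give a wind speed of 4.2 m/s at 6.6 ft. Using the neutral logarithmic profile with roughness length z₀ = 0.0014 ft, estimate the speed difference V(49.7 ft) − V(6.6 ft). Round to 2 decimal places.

1.00 m/s

Log law: V₂ = V₁ · ln(z₂/z₀)/ln(z₁/z₀) = 4.2 × 10.4773/8.4584 = 5.2025 m/s
ΔV = 5.2025 − 4.2 = 1.0025 m/s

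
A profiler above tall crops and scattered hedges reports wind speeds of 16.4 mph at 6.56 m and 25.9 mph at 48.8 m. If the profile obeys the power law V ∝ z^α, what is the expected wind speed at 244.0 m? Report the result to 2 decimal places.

First find α: α = ln(V₂/V₁)/ln(z₂/z₁) = ln(25.9/16.4)/ln(48.8/6.56) = 0.45696/2.00674 = 0.2277
Extrapolate from 48.8 m to 244.0 m: V₃ = 25.9 × (244.0/48.8)^0.2277 = 25.9 × 1.4427 = 37.3650 mph

37.36 mph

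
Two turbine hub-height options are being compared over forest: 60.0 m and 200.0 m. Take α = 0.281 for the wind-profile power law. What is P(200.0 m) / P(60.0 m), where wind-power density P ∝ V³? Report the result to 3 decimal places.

2.759

Speed ratio: V_B/V_A = (z_B/z_A)^α = (200.0/60.0)^0.281 = (3.3333)^0.281 = 1.40258
Power-density ratio: P_B/P_A = (V_B/V_A)³ = (1.40258)³ = 2.75922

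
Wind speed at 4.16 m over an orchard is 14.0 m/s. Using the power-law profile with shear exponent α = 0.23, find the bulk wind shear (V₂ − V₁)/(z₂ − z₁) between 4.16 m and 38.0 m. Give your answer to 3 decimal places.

Power law: V₂ = V₁ · (z₂/z₁)^α = 14.0 × (9.1346)^0.23 = 23.2856 m/s
ΔV/Δz = (23.2856 − 14.0)/(38.0 − 4.16) = 9.2856/33.8400 = 0.27440 m/s/m

0.274 m/s/m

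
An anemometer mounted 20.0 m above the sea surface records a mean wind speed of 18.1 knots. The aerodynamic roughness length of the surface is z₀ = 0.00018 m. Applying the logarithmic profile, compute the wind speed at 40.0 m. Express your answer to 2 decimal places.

19.18 knots

Log law: V(z) ∝ ln(z/z₀), so V₂/V₁ = ln(z₂/z₀) / ln(z₁/z₀).
ln(40.0/0.00018) = 12.3114, ln(20.0/0.00018) = 11.6183
V₂ = 18.1 × 12.3114/11.6183 = 18.1 × 1.0597 = 19.1798 knots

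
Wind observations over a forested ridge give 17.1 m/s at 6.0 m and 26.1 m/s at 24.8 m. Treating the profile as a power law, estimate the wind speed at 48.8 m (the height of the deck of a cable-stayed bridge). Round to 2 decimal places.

First find α: α = ln(V₂/V₁)/ln(z₂/z₁) = ln(26.1/17.1)/ln(24.8/6.0) = 0.42286/1.41908 = 0.2980
Extrapolate from 24.8 m to 48.8 m: V₃ = 26.1 × (48.8/24.8)^0.2980 = 26.1 × 1.2235 = 31.9328 m/s

31.93 m/s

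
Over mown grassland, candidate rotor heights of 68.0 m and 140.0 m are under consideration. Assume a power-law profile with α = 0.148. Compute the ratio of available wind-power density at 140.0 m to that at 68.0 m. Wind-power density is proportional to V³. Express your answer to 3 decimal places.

Speed ratio: V_B/V_A = (z_B/z_A)^α = (140.0/68.0)^0.148 = (2.0588)^0.148 = 1.11280
Power-density ratio: P_B/P_A = (V_B/V_A)³ = (1.11280)³ = 1.37799

1.378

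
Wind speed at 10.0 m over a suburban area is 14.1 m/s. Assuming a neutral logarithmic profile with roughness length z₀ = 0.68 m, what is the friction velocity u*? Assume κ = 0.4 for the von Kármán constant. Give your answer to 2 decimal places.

u* ≈ 2.10 m/s

Log law: V(z) = (u*/κ) · ln(z/z₀) ⇒ u* = κ · V / ln(z/z₀)
u* = 0.4 × 14.1 / ln(10.0/0.68) = 0.4 × 14.1 / 2.6882
   = 5.6400 / 2.6882 = 2.0980 m/s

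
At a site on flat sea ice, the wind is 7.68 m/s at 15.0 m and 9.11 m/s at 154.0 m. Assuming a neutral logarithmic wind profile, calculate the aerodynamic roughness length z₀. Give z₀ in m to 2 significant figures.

z₀ ≈ 0.000055 m

Log law: V(z) ∝ ln(z/z₀). With r = V₁/V₂ = 7.68/9.11 = 0.84303,
r · ln(z₂/z₀) = ln(z₁/z₀) ⇒ ln z₀ = (ln z₁ − r·ln z₂)/(1 − r)
ln z₀ = (2.70805 − 0.84303×5.03695) / 0.15697 = -9.7996
z₀ = exp(-9.7996) = 0.00005547 m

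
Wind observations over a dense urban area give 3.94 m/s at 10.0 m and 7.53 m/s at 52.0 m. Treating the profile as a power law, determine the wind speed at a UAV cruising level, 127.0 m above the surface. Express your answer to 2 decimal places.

First find α: α = ln(V₂/V₁)/ln(z₂/z₁) = ln(7.53/3.94)/ln(52.0/10.0) = 0.64771/1.64866 = 0.3929
Extrapolate from 52.0 m to 127.0 m: V₃ = 7.53 × (127.0/52.0)^0.3929 = 7.53 × 1.4202 = 10.6943 m/s

10.69 m/s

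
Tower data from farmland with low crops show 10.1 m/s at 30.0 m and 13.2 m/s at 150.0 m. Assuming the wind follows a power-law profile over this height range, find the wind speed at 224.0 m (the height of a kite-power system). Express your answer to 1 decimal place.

First find α: α = ln(V₂/V₁)/ln(z₂/z₁) = ln(13.2/10.1)/ln(150.0/30.0) = 0.26768/1.60944 = 0.1663
Extrapolate from 150.0 m to 224.0 m: V₃ = 13.2 × (224.0/150.0)^0.1663 = 13.2 × 1.0690 = 14.1104 m/s

14.1 m/s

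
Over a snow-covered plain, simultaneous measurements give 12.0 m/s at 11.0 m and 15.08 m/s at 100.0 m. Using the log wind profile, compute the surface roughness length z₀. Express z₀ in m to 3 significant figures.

z₀ ≈ 0.00203 m

Log law: V(z) ∝ ln(z/z₀). With r = V₁/V₂ = 12.0/15.08 = 0.79576,
r · ln(z₂/z₀) = ln(z₁/z₀) ⇒ ln z₀ = (ln z₁ − r·ln z₂)/(1 − r)
ln z₀ = (2.39790 − 0.79576×4.60517) / 0.20424 = -6.2019
z₀ = exp(-6.2019) = 0.002026 m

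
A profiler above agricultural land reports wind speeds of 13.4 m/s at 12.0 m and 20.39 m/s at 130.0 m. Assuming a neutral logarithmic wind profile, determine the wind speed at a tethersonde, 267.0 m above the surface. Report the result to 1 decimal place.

22.5 m/s

Log law: V ∝ ln(z/z₀). From the pair, with r = V₁/V₂ = 0.65718,
ln z₀ = (ln z₁ − r·ln z₂)/(1 − r) = (2.4849 − 0.65718×4.8675)/0.34282 = -2.0826 → z₀ = 0.1246 m
V₃ = V₁ · ln(z₃/z₀)/ln(z₁/z₀) = 13.4 × 7.6699/4.5676 = 22.5015 m/s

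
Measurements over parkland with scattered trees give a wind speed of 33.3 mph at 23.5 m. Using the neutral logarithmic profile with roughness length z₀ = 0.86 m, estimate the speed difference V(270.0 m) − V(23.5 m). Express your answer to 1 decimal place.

24.6 mph

Log law: V₂ = V₁ · ln(z₂/z₀)/ln(z₁/z₀) = 33.3 × 5.7492/3.3078 = 57.8779 mph
ΔV = 57.8779 − 33.3 = 24.5779 mph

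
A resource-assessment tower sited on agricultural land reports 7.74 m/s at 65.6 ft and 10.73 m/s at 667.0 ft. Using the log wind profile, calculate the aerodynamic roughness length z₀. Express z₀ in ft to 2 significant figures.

Log law: V(z) ∝ ln(z/z₀). With r = V₁/V₂ = 7.74/10.73 = 0.72134,
r · ln(z₂/z₀) = ln(z₁/z₀) ⇒ ln z₀ = (ln z₁ − r·ln z₂)/(1 − r)
ln z₀ = (4.18358 − 0.72134×6.50279) / 0.27866 = -1.8200
z₀ = exp(-1.8200) = 0.1620 ft

z₀ ≈ 0.16 ft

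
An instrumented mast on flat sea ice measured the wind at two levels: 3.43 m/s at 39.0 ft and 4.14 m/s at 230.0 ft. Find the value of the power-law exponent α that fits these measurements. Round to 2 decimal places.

Power law: V₂/V₁ = (z₂/z₁)^α ⇒ α = ln(V₂/V₁) / ln(z₂/z₁)
α = ln(4.14/3.43) / ln(230.0/39.0) = ln(1.2070) / ln(5.8974)
  = 0.18814 / 1.77452 = 0.10602

α ≈ 0.11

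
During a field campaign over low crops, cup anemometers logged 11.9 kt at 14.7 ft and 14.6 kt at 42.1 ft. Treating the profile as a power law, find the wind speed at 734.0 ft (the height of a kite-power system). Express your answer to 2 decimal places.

First find α: α = ln(V₂/V₁)/ln(z₂/z₁) = ln(14.6/11.9)/ln(42.1/14.7) = 0.20448/1.05220 = 0.1943
Extrapolate from 42.1 ft to 734.0 ft: V₃ = 14.6 × (734.0/42.1)^0.1943 = 14.6 × 1.7428 = 25.4453 kt

25.45 kt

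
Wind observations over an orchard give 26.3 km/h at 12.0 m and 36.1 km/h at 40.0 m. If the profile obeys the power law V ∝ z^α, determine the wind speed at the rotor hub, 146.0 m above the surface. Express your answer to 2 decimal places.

First find α: α = ln(V₂/V₁)/ln(z₂/z₁) = ln(36.1/26.3)/ln(40.0/12.0) = 0.31672/1.20397 = 0.2631
Extrapolate from 40.0 m to 146.0 m: V₃ = 36.1 × (146.0/40.0)^0.2631 = 36.1 × 1.4058 = 50.7490 km/h

50.75 km/h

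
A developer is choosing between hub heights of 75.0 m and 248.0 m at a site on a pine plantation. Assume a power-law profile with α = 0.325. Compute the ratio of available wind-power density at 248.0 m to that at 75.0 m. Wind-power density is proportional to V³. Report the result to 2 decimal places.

Speed ratio: V_B/V_A = (z_B/z_A)^α = (248.0/75.0)^0.325 = (3.3067)^0.325 = 1.47503
Power-density ratio: P_B/P_A = (V_B/V_A)³ = (1.47503)³ = 3.20927

3.21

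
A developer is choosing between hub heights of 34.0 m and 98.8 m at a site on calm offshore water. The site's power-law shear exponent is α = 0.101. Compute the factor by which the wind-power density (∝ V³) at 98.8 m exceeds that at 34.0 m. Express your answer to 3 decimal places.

Speed ratio: V_B/V_A = (z_B/z_A)^α = (98.8/34.0)^0.101 = (2.9059)^0.101 = 1.11376
Power-density ratio: P_B/P_A = (V_B/V_A)³ = (1.11376)³ = 1.38157

1.382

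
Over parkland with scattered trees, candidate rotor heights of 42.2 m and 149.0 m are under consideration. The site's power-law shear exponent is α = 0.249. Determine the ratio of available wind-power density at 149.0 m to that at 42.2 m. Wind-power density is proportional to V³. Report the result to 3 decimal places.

Speed ratio: V_B/V_A = (z_B/z_A)^α = (149.0/42.2)^0.249 = (3.5308)^0.249 = 1.36905
Power-density ratio: P_B/P_A = (V_B/V_A)³ = (1.36905)³ = 2.56603

2.566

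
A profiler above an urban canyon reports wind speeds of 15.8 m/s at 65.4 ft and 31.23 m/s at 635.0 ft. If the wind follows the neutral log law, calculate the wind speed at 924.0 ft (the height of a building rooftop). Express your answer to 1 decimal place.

Log law: V ∝ ln(z/z₀). From the pair, with r = V₁/V₂ = 0.50592,
ln z₀ = (ln z₁ − r·ln z₂)/(1 − r) = (4.1805 − 0.50592×6.4536)/0.49408 = 1.8529 → z₀ = 6.378 ft
V₃ = V₁ · ln(z₃/z₀)/ln(z₁/z₀) = 15.8 × 4.9758/2.3276 = 33.7761 m/s

33.8 m/s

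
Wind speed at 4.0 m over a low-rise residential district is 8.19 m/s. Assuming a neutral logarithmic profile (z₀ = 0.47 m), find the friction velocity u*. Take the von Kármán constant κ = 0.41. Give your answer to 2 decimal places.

u* ≈ 1.57 m/s

Log law: V(z) = (u*/κ) · ln(z/z₀) ⇒ u* = κ · V / ln(z/z₀)
u* = 0.41 × 8.19 / ln(4.0/0.47) = 0.41 × 8.19 / 2.1413
   = 3.3579 / 2.1413 = 1.5681 m/s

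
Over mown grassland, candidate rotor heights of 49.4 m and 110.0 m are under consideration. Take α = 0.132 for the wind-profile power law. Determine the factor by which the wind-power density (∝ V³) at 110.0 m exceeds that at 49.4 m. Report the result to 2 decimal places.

1.37

Speed ratio: V_B/V_A = (z_B/z_A)^α = (110.0/49.4)^0.132 = (2.2267)^0.132 = 1.11145
Power-density ratio: P_B/P_A = (V_B/V_A)³ = (1.11145)³ = 1.37302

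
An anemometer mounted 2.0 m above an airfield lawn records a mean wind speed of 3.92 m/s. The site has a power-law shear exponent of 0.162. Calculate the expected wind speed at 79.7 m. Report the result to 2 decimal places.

7.12 m/s

Power-law profile: V₂ = V₁ · (z₂/z₁)^α
V₂ = 3.92 × (79.7/2.0)^0.162 = 3.92 × (39.8500)^0.162
    = 3.92 × 1.8166 = 7.1212 m/s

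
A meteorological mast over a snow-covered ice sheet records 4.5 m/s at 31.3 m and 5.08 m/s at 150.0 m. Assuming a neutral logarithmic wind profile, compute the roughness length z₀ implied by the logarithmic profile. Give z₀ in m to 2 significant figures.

Log law: V(z) ∝ ln(z/z₀). With r = V₁/V₂ = 4.5/5.08 = 0.88583,
r · ln(z₂/z₀) = ln(z₁/z₀) ⇒ ln z₀ = (ln z₁ − r·ln z₂)/(1 − r)
ln z₀ = (3.44362 − 0.88583×5.01064) / 0.11417 = -8.7143
z₀ = exp(-8.7143) = 0.0001642 m

z₀ ≈ 0.00016 m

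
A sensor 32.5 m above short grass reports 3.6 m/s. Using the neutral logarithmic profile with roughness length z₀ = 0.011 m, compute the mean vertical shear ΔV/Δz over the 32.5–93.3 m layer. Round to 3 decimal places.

0.008 m/s/m

Log law: V₂ = V₁ · ln(z₂/z₀)/ln(z₁/z₀) = 3.6 × 9.0457/7.9911 = 4.0751 m/s
ΔV/Δz = (4.0751 − 3.6)/(93.3 − 32.5) = 0.4751/60.8000 = 0.00781 m/s/m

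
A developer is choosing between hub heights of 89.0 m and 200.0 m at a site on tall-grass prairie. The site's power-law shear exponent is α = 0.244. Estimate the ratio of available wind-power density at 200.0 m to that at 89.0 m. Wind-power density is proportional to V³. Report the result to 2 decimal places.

Speed ratio: V_B/V_A = (z_B/z_A)^α = (200.0/89.0)^0.244 = (2.2472)^0.244 = 1.21843
Power-density ratio: P_B/P_A = (V_B/V_A)³ = (1.21843)³ = 1.80884

1.81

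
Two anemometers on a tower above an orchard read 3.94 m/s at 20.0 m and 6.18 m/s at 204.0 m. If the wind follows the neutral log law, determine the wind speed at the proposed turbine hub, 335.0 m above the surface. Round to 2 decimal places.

6.66 m/s

Log law: V ∝ ln(z/z₀). From the pair, with r = V₁/V₂ = 0.63754,
ln z₀ = (ln z₁ − r·ln z₂)/(1 − r) = (2.9957 − 0.63754×5.3181)/0.36246 = -1.0892 → z₀ = 0.3365 m
V₃ = V₁ · ln(z₃/z₀)/ln(z₁/z₀) = 3.94 × 6.9033/4.0849 = 6.6584 m/s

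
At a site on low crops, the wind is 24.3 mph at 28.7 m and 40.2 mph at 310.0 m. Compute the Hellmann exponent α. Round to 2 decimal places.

α ≈ 0.21

Power law: V₂/V₁ = (z₂/z₁)^α ⇒ α = ln(V₂/V₁) / ln(z₂/z₁)
α = ln(40.2/24.3) / ln(310.0/28.7) = ln(1.6543) / ln(10.8014)
  = 0.50339 / 2.37968 = 0.21154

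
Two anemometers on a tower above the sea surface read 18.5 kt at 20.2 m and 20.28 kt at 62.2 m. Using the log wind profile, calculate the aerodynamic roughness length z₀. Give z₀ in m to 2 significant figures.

z₀ ≈ 0.00017 m

Log law: V(z) ∝ ln(z/z₀). With r = V₁/V₂ = 18.5/20.28 = 0.91223,
r · ln(z₂/z₀) = ln(z₁/z₀) ⇒ ln z₀ = (ln z₁ − r·ln z₂)/(1 − r)
ln z₀ = (3.00568 − 0.91223×4.13035) / 0.08777 = -8.6833
z₀ = exp(-8.6833) = 0.0001694 m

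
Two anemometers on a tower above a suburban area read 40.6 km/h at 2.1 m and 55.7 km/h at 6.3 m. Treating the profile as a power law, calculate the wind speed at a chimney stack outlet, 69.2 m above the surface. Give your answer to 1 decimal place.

111.0 km/h

First find α: α = ln(V₂/V₁)/ln(z₂/z₁) = ln(55.7/40.6)/ln(6.3/2.1) = 0.31621/1.09861 = 0.2878
Extrapolate from 6.3 m to 69.2 m: V₃ = 55.7 × (69.2/6.3)^0.2878 = 55.7 × 1.9933 = 111.0241 km/h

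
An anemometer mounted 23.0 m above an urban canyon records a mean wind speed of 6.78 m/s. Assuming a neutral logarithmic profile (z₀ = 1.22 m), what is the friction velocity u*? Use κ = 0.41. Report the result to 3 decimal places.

Log law: V(z) = (u*/κ) · ln(z/z₀) ⇒ u* = κ · V / ln(z/z₀)
u* = 0.41 × 6.78 / ln(23.0/1.22) = 0.41 × 6.78 / 2.9366
   = 2.7798 / 2.9366 = 0.9466 m/s

u* ≈ 0.947 m/s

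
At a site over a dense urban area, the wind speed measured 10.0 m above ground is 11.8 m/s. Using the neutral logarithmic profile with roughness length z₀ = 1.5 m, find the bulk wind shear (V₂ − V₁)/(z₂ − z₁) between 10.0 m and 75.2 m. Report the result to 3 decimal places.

0.192 m/s/m

Log law: V₂ = V₁ · ln(z₂/z₀)/ln(z₁/z₀) = 11.8 × 3.9147/1.8971 = 24.3492 m/s
ΔV/Δz = (24.3492 − 11.8)/(75.2 − 10.0) = 12.5492/65.2000 = 0.19247 m/s/m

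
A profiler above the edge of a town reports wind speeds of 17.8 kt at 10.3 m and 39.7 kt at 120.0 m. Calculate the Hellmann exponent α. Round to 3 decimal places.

Power law: V₂/V₁ = (z₂/z₁)^α ⇒ α = ln(V₂/V₁) / ln(z₂/z₁)
α = ln(39.7/17.8) / ln(120.0/10.3) = ln(2.2303) / ln(11.6505)
  = 0.80215 / 2.45535 = 0.32670

α ≈ 0.327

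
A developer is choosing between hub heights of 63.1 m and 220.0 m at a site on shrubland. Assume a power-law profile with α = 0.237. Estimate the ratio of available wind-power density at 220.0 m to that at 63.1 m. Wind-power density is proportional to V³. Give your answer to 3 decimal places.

Speed ratio: V_B/V_A = (z_B/z_A)^α = (220.0/63.1)^0.237 = (3.4865)^0.237 = 1.34446
Power-density ratio: P_B/P_A = (V_B/V_A)³ = (1.34446)³ = 2.43020

2.430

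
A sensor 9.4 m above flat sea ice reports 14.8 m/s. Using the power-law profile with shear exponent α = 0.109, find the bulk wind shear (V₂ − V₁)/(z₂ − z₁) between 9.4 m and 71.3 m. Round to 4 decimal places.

0.0591 m/s/m

Power law: V₂ = V₁ · (z₂/z₁)^α = 14.8 × (7.5851)^0.109 = 18.4577 m/s
ΔV/Δz = (18.4577 − 14.8)/(71.3 − 9.4) = 3.6577/61.9000 = 0.05909 m/s/m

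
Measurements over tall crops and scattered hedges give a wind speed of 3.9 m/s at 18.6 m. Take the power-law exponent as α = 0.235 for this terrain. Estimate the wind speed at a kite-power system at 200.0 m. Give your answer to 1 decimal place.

Power-law profile: V₂ = V₁ · (z₂/z₁)^α
V₂ = 3.9 × (200.0/18.6)^0.235 = 3.9 × (10.7527)^0.235
    = 3.9 × 1.7475 = 6.8151 m/s

6.8 m/s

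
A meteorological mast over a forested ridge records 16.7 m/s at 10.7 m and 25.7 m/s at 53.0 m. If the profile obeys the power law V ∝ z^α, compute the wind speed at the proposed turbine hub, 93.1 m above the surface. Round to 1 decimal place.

29.9 m/s

First find α: α = ln(V₂/V₁)/ln(z₂/z₁) = ln(25.7/16.7)/ln(53.0/10.7) = 0.43108/1.60005 = 0.2694
Extrapolate from 53.0 m to 93.1 m: V₃ = 25.7 × (93.1/53.0)^0.2694 = 25.7 × 1.1639 = 29.9125 m/s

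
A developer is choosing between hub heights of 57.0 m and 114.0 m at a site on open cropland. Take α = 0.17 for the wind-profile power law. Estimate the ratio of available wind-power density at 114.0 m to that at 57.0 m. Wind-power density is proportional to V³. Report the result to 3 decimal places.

Speed ratio: V_B/V_A = (z_B/z_A)^α = (114.0/57.0)^0.17 = (2.0000)^0.17 = 1.12506
Power-density ratio: P_B/P_A = (V_B/V_A)³ = (1.12506)³ = 1.42405

1.424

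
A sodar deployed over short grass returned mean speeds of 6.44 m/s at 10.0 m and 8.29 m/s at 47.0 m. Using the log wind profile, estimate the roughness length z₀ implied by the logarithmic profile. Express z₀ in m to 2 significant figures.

Log law: V(z) ∝ ln(z/z₀). With r = V₁/V₂ = 6.44/8.29 = 0.77684,
r · ln(z₂/z₀) = ln(z₁/z₀) ⇒ ln z₀ = (ln z₁ − r·ln z₂)/(1 − r)
ln z₀ = (2.30259 − 0.77684×3.85015) / 0.22316 = -3.0846
z₀ = exp(-3.0846) = 0.04575 m

z₀ ≈ 0.046 m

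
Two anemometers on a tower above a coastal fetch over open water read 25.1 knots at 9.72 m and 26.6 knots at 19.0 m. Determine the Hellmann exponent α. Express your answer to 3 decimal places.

Power law: V₂/V₁ = (z₂/z₁)^α ⇒ α = ln(V₂/V₁) / ln(z₂/z₁)
α = ln(26.6/25.1) / ln(19.0/9.72) = ln(1.0598) / ln(1.9547)
  = 0.05804 / 0.67025 = 0.08660

α ≈ 0.087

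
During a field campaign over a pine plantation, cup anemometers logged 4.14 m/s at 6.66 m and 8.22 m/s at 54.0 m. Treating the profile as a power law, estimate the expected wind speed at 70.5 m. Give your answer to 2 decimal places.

First find α: α = ln(V₂/V₁)/ln(z₂/z₁) = ln(8.22/4.14)/ln(54.0/6.66) = 0.68587/2.09286 = 0.3277
Extrapolate from 54.0 m to 70.5 m: V₃ = 8.22 × (70.5/54.0)^0.3277 = 8.22 × 1.0913 = 8.9706 m/s

8.97 m/s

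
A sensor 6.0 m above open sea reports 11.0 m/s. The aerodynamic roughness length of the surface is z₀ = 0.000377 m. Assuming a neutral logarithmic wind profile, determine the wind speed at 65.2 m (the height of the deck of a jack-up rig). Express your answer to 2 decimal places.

Log law: V(z) ∝ ln(z/z₀), so V₂/V₁ = ln(z₂/z₀) / ln(z₁/z₀).
ln(65.2/0.000377) = 12.0607, ln(6.0/0.000377) = 9.6750
V₂ = 11.0 × 12.0607/9.6750 = 11.0 × 1.2466 = 13.7124 m/s

13.71 m/s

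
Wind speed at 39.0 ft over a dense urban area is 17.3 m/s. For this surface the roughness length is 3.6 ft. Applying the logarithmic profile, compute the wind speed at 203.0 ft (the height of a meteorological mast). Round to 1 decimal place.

29.3 m/s

Log law: V(z) ∝ ln(z/z₀), so V₂/V₁ = ln(z₂/z₀) / ln(z₁/z₀).
ln(203.0/3.6) = 4.0323, ln(39.0/3.6) = 2.3826
V₂ = 17.3 × 4.0323/2.3826 = 17.3 × 1.6924 = 29.2779 m/s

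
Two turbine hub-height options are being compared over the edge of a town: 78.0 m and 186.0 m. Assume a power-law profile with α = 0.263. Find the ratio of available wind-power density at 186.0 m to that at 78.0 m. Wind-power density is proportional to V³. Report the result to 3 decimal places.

Speed ratio: V_B/V_A = (z_B/z_A)^α = (186.0/78.0)^0.263 = (2.3846)^0.263 = 1.25679
Power-density ratio: P_B/P_A = (V_B/V_A)³ = (1.25679)³ = 1.98510

1.985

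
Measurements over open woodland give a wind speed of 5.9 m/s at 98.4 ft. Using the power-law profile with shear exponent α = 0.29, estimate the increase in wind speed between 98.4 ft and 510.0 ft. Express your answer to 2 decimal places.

3.61 m/s

Power law: V₂ = V₁ · (z₂/z₁)^α = 5.9 × (5.1829)^0.29 = 9.5078 m/s
ΔV = 9.5078 − 5.9 = 3.6078 m/s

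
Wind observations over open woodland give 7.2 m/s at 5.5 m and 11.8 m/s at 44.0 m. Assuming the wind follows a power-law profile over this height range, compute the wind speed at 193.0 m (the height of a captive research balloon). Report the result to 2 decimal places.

First find α: α = ln(V₂/V₁)/ln(z₂/z₁) = ln(11.8/7.2)/ln(44.0/5.5) = 0.49402/2.07944 = 0.2376
Extrapolate from 44.0 m to 193.0 m: V₃ = 11.8 × (193.0/44.0)^0.2376 = 11.8 × 1.4208 = 16.7660 m/s

16.77 m/s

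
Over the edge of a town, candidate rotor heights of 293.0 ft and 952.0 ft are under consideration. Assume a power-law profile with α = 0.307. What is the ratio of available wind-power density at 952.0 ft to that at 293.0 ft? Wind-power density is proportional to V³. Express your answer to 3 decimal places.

2.960

Speed ratio: V_B/V_A = (z_B/z_A)^α = (952.0/293.0)^0.307 = (3.2491)^0.307 = 1.43586
Power-density ratio: P_B/P_A = (V_B/V_A)³ = (1.43586)³ = 2.96033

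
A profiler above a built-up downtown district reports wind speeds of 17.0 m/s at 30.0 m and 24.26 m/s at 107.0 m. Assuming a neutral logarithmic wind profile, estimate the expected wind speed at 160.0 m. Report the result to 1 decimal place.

26.6 m/s

Log law: V ∝ ln(z/z₀). From the pair, with r = V₁/V₂ = 0.70074,
ln z₀ = (ln z₁ − r·ln z₂)/(1 − r) = (3.4012 − 0.70074×4.6728)/0.29926 = 0.4235 → z₀ = 1.527 m
V₃ = V₁ · ln(z₃/z₀)/ln(z₁/z₀) = 17.0 × 4.6516/2.9776 = 26.5571 m/s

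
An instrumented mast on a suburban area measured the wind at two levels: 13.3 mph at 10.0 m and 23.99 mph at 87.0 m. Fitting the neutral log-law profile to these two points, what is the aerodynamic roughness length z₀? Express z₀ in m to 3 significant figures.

z₀ ≈ 0.678 m

Log law: V(z) ∝ ln(z/z₀). With r = V₁/V₂ = 13.3/23.99 = 0.55440,
r · ln(z₂/z₀) = ln(z₁/z₀) ⇒ ln z₀ = (ln z₁ − r·ln z₂)/(1 − r)
ln z₀ = (2.30259 − 0.55440×4.46591) / 0.44560 = -0.3889
z₀ = exp(-0.3889) = 0.6778 m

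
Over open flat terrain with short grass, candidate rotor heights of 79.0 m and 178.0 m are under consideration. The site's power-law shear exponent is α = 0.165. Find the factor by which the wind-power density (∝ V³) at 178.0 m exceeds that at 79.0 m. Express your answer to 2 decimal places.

Speed ratio: V_B/V_A = (z_B/z_A)^α = (178.0/79.0)^0.165 = (2.2532)^0.165 = 1.14343
Power-density ratio: P_B/P_A = (V_B/V_A)³ = (1.14343)³ = 1.49497

1.49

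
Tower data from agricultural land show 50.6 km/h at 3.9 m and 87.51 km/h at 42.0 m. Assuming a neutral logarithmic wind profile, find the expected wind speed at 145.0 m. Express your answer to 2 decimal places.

Log law: V ∝ ln(z/z₀). From the pair, with r = V₁/V₂ = 0.57822,
ln z₀ = (ln z₁ − r·ln z₂)/(1 − r) = (1.3610 − 0.57822×3.7377)/0.42178 = -1.8972 → z₀ = 0.1500 m
V₃ = V₁ · ln(z₃/z₀)/ln(z₁/z₀) = 50.6 × 6.8740/3.2582 = 106.7526 km/h

106.75 km/h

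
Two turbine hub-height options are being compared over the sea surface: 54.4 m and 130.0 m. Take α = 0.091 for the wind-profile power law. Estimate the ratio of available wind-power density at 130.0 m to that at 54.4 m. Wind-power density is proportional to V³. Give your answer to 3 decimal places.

Speed ratio: V_B/V_A = (z_B/z_A)^α = (130.0/54.4)^0.091 = (2.3897)^0.091 = 1.08250
Power-density ratio: P_B/P_A = (V_B/V_A)³ = (1.08250)³ = 1.26849

1.268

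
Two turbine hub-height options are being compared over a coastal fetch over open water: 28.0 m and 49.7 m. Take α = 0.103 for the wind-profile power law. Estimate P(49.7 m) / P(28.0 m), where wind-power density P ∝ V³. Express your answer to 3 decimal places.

Speed ratio: V_B/V_A = (z_B/z_A)^α = (49.7/28.0)^0.103 = (1.7750)^0.103 = 1.06088
Power-density ratio: P_B/P_A = (V_B/V_A)³ = (1.06088)³ = 1.19399

1.194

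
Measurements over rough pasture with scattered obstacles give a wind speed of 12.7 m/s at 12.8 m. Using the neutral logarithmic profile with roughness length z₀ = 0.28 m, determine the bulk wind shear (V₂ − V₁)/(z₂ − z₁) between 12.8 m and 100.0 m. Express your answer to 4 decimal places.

Log law: V₂ = V₁ · ln(z₂/z₀)/ln(z₁/z₀) = 12.7 × 5.8781/3.8224 = 19.5302 m/s
ΔV/Δz = (19.5302 − 12.7)/(100.0 − 12.8) = 6.8302/87.2000 = 0.07833 m/s/m

0.0783 m/s/m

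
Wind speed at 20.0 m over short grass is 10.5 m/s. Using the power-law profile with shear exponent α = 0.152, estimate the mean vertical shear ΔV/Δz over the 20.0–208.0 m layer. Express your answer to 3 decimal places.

0.024 m/s/m

Power law: V₂ = V₁ · (z₂/z₁)^α = 10.5 × (10.4000)^0.152 = 14.9892 m/s
ΔV/Δz = (14.9892 − 10.5)/(208.0 − 20.0) = 4.4892/188.0000 = 0.02388 m/s/m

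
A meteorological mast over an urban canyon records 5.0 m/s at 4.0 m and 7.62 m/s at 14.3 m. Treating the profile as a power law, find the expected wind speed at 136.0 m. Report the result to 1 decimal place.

First find α: α = ln(V₂/V₁)/ln(z₂/z₁) = ln(7.62/5.0)/ln(14.3/4.0) = 0.42134/1.27397 = 0.3307
Extrapolate from 14.3 m to 136.0 m: V₃ = 7.62 × (136.0/14.3)^0.3307 = 7.62 × 2.1063 = 16.0500 m/s

16.1 m/s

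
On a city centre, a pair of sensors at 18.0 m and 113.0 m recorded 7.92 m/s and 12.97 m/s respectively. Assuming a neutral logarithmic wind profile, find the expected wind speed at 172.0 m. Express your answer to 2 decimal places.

Log law: V ∝ ln(z/z₀). From the pair, with r = V₁/V₂ = 0.61064,
ln z₀ = (ln z₁ − r·ln z₂)/(1 − r) = (2.8904 − 0.61064×4.7274)/0.38936 = 0.0093 → z₀ = 1.009 m
V₃ = V₁ · ln(z₃/z₀)/ln(z₁/z₀) = 7.92 × 5.1381/2.8810 = 14.1249 m/s

14.12 m/s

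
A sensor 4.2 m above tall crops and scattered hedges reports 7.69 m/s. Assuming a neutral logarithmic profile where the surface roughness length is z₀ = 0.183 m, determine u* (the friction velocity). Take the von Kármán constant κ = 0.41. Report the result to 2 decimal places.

Log law: V(z) = (u*/κ) · ln(z/z₀) ⇒ u* = κ · V / ln(z/z₀)
u* = 0.41 × 7.69 / ln(4.2/0.183) = 0.41 × 7.69 / 3.1334
   = 3.1529 / 3.1334 = 1.0062 m/s

u* ≈ 1.01 m/s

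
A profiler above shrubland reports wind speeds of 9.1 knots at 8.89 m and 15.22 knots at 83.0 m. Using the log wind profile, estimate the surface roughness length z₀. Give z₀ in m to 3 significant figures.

z₀ ≈ 0.321 m

Log law: V(z) ∝ ln(z/z₀). With r = V₁/V₂ = 9.1/15.22 = 0.59790,
r · ln(z₂/z₀) = ln(z₁/z₀) ⇒ ln z₀ = (ln z₁ − r·ln z₂)/(1 − r)
ln z₀ = (2.18493 − 0.59790×4.41884) / 0.40210 = -1.1367
z₀ = exp(-1.1367) = 0.3209 m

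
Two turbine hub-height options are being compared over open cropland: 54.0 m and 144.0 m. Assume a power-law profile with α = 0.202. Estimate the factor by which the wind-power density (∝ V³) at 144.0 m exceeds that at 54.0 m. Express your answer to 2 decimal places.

Speed ratio: V_B/V_A = (z_B/z_A)^α = (144.0/54.0)^0.202 = (2.6667)^0.202 = 1.21912
Power-density ratio: P_B/P_A = (V_B/V_A)³ = (1.21912)³ = 1.81191

1.81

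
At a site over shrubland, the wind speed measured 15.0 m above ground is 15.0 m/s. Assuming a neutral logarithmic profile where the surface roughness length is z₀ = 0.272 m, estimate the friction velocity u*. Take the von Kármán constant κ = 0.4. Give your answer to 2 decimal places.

u* ≈ 1.50 m/s

Log law: V(z) = (u*/κ) · ln(z/z₀) ⇒ u* = κ · V / ln(z/z₀)
u* = 0.4 × 15.0 / ln(15.0/0.272) = 0.4 × 15.0 / 4.0100
   = 6.0000 / 4.0100 = 1.4963 m/s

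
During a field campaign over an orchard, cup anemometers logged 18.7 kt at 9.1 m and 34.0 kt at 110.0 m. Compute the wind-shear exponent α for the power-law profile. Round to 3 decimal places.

Power law: V₂/V₁ = (z₂/z₁)^α ⇒ α = ln(V₂/V₁) / ln(z₂/z₁)
α = ln(34.0/18.7) / ln(110.0/9.1) = ln(1.8182) / ln(12.0879)
  = 0.59784 / 2.49221 = 0.23988

α ≈ 0.240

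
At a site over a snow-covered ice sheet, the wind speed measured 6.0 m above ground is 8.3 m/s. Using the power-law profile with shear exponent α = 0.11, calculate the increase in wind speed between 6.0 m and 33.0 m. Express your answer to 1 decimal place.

1.7 m/s

Power law: V₂ = V₁ · (z₂/z₁)^α = 8.3 × (5.5000)^0.11 = 10.0119 m/s
ΔV = 10.0119 − 8.3 = 1.7119 m/s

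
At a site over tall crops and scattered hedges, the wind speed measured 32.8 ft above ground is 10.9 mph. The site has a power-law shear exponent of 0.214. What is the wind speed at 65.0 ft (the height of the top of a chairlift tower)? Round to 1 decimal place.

12.6 mph

Power-law profile: V₂ = V₁ · (z₂/z₁)^α
V₂ = 10.9 × (65.0/32.8)^0.214 = 10.9 × (1.9817)^0.214
    = 10.9 × 1.1576 = 12.6181 mph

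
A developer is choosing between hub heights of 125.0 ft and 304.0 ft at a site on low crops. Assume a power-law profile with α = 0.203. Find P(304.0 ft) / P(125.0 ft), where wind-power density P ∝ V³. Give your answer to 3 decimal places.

1.718

Speed ratio: V_B/V_A = (z_B/z_A)^α = (304.0/125.0)^0.203 = (2.4320)^0.203 = 1.19771
Power-density ratio: P_B/P_A = (V_B/V_A)³ = (1.19771)³ = 1.71811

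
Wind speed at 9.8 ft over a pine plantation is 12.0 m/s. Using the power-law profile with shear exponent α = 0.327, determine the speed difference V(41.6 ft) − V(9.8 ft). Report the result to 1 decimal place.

Power law: V₂ = V₁ · (z₂/z₁)^α = 12.0 × (4.2449)^0.327 = 19.2528 m/s
ΔV = 19.2528 − 12.0 = 7.2528 m/s

7.3 m/s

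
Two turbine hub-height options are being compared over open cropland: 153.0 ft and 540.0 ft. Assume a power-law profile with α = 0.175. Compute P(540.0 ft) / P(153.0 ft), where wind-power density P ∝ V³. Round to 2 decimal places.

Speed ratio: V_B/V_A = (z_B/z_A)^α = (540.0/153.0)^0.175 = (3.5294)^0.175 = 1.24695
Power-density ratio: P_B/P_A = (V_B/V_A)³ = (1.24695)³ = 1.93885

1.94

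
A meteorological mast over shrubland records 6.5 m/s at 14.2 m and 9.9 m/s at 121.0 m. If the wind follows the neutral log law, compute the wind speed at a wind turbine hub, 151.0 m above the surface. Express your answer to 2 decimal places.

Log law: V ∝ ln(z/z₀). From the pair, with r = V₁/V₂ = 0.65657,
ln z₀ = (ln z₁ − r·ln z₂)/(1 − r) = (2.6532 − 0.65657×4.7958)/0.34343 = -1.4428 → z₀ = 0.2363 m
V₃ = V₁ · ln(z₃/z₀)/ln(z₁/z₀) = 6.5 × 6.4601/4.0960 = 10.2515 m/s

10.25 m/s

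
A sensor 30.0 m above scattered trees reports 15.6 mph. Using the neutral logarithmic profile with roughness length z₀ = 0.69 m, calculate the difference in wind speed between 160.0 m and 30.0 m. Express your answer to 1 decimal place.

Log law: V₂ = V₁ · ln(z₂/z₀)/ln(z₁/z₀) = 15.6 × 5.4462/3.7723 = 22.5226 mph
ΔV = 22.5226 − 15.6 = 6.9226 mph

6.9 mph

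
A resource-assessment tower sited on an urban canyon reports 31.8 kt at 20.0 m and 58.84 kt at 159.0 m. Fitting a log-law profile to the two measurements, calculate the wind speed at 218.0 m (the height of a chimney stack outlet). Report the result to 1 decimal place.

63.0 kt

Log law: V ∝ ln(z/z₀). From the pair, with r = V₁/V₂ = 0.54045,
ln z₀ = (ln z₁ − r·ln z₂)/(1 − r) = (2.9957 − 0.54045×5.0689)/0.45955 = 0.5576 → z₀ = 1.746 m
V₃ = V₁ · ln(z₃/z₀)/ln(z₁/z₀) = 31.8 × 4.8269/2.4381 = 62.9562 kt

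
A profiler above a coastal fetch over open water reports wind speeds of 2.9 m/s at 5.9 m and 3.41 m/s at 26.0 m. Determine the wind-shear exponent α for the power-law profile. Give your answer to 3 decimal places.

α ≈ 0.109

Power law: V₂/V₁ = (z₂/z₁)^α ⇒ α = ln(V₂/V₁) / ln(z₂/z₁)
α = ln(3.41/2.9) / ln(26.0/5.9) = ln(1.1759) / ln(4.4068)
  = 0.16200 / 1.48314 = 0.10923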